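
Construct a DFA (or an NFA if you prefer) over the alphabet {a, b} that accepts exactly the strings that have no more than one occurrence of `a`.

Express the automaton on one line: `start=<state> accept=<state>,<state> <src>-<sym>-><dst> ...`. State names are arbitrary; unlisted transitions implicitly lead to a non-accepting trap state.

start=q0 accept=q0,q1 q0-a->q1 q0-b->q0 q1-a->q2 q1-b->q1 q2-a->q2 q2-b->q2

Count `a`s, saturating at 2: state q0 means no `a` yet, q1 means one `a` seen, q2 means more than one. Each `a` increments (capped at q2); other symbols loop. Accept from {q0, q1}.
        a   b  
>* q0   q1  q0 
 * q1   q2  q1 
   q2   q2  q2 
(> = start, * = accepting)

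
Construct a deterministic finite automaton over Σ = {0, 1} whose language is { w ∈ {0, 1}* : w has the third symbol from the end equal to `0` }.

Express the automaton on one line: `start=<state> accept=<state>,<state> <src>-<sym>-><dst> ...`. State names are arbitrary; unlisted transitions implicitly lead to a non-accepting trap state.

start=A accept=H,I,J,K A-0->B A-1->C B-0->D B-1->E C-0->F C-1->G D-0->H D-1->I E-0->J E-1->K F-0->L F-1->M G-0->N G-1->O H-0->H H-1->I I-0->J I-1->K J-0->L J-1->M K-0->N K-1->O L-0->H L-1->I M-0->J M-1->K N-0->L N-1->M O-0->N O-1->O

A DFA must remember the last 3 symbols (since which symbol is third-to-last isn't known until the input ends). Use one state per possible window of the last ≤3 symbols; accept from those whose window starts with `0`.
       0  1 
>  A   B  C 
   B   D  E 
   C   F  G 
   D   H  I 
   E   J  K 
   F   L  M 
   G   N  O 
 * H   H  I 
 * I   J  K 
 * J   L  M 
 * K   N  O 
   L   H  I 
   M   J  K 
   N   L  M 
   O   N  O 
(> = start, * = accepting)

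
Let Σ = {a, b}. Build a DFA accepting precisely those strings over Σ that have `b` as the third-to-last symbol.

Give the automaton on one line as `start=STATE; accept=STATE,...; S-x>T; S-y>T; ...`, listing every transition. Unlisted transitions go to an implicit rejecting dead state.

start=q0; accept=q11,q12,q13,q14; q0-a>q1; q0-b>q2; q1-a>q3; q1-b>q4; q2-a>q5; q2-b>q6; q3-a>q7; q3-b>q8; q4-a>q9; q4-b>q10; q5-a>q11; q5-b>q12; q6-a>q13; q6-b>q14; q7-a>q7; q7-b>q8; q8-a>q9; q8-b>q10; q9-a>q11; q9-b>q12; q10-a>q13; q10-b>q14; q11-a>q7; q11-b>q8; q12-a>q9; q12-b>q10; q13-a>q11; q13-b>q12; q14-a>q13; q14-b>q14

A DFA must remember the last 3 symbols (since which symbol is third-to-last isn't known until the input ends). Use one state per possible window of the last ≤3 symbols; accept from those whose window starts with `b`.
With 15 states:
          a    b  
>  q0     q1   q2 
   q1     q3   q4 
   q2     q5   q6 
   q3     q7   q8 
   q4     q9  q10 
   q5    q11  q12 
   q6    q13  q14 
   q7     q7   q8 
   q8     q9  q10 
   q9    q11  q12 
   q10   q13  q14 
 * q11    q7   q8 
 * q12    q9  q10 
 * q13   q11  q12 
 * q14   q13  q14 
(> = start, * = accepting)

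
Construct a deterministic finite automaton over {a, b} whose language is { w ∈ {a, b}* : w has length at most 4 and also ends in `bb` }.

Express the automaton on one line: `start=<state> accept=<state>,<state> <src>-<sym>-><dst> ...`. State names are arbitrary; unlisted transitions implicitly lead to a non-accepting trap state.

Run two small machines in parallel and take their product. One (6 states) tracks the input length, saturating at 5; the other (3 states) tracks how much of the suffix `bb` has currently been matched. Each combined state is a pair, one component from each; accept when both components accept. Equivalent product states are then merged.
10 states suffice.
        a   b  
>  q0   q1  q2 
   q1   q3  q4 
   q2   q3  q5 
   q3   q6  q7 
   q4   q6  q8 
 * q5   q6  q8 
   q6   q6  q6 
   q7   q6  q9 
 * q8   q6  q9 
 * q9   q6  q6 
(> = start, * = accepting)

start=q0 accept=q5,q8,q9 q0-a->q1 q0-b->q2 q1-a->q3 q1-b->q4 q2-a->q3 q2-b->q5 q3-a->q6 q3-b->q7 q4-a->q6 q4-b->q8 q5-a->q6 q5-b->q8 q6-a->q6 q6-b->q6 q7-a->q6 q7-b->q9 q8-a->q6 q8-b->q9 q9-a->q6 q9-b->q6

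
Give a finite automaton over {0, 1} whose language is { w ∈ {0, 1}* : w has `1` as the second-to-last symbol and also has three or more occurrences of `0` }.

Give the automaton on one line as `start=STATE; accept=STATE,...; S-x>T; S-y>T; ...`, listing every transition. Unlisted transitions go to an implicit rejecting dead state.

Build one automaton per condition and run them in lockstep. One (7 states) tracks the last 2 symbols read; the other (5 states) tracks the count of `0`s, saturating at 4. Each combined state is a pair, one component from each; accept when both components accept.
A 19-state machine:
          0    1  
>  S0     S1   S2 
   S1     S3   S4 
   S2     S5   S6 
   S3     S7   S8 
   S4     S9  S10 
   S5     S3   S4 
   S6     S5   S6 
   S7    S11  S12 
   S8    S13  S14 
   S9     S7   S8 
   S10    S9  S10 
   S11   S11  S15 
   S12   S16  S17 
 * S13   S11  S12 
   S14   S13  S14 
   S15   S16  S18 
 * S16   S11  S15 
 * S17   S16  S17 
 * S18   S16  S18 
(> = start, * = accepting)

start=S0; accept=S13,S16,S17,S18; S0-0>S1; S0-1>S2; S1-0>S3; S1-1>S4; S2-0>S5; S2-1>S6; S3-0>S7; S3-1>S8; S4-0>S9; S4-1>S10; S5-0>S3; S5-1>S4; S6-0>S5; S6-1>S6; S7-0>S11; S7-1>S12; S8-0>S13; S8-1>S14; S9-0>S7; S9-1>S8; S10-0>S9; S10-1>S10; S11-0>S11; S11-1>S15; S12-0>S16; S12-1>S17; S13-0>S11; S13-1>S12; S14-0>S13; S14-1>S14; S15-0>S16; S15-1>S18; S16-0>S11; S16-1>S15; S17-0>S16; S17-1>S17; S18-0>S16; S18-1>S18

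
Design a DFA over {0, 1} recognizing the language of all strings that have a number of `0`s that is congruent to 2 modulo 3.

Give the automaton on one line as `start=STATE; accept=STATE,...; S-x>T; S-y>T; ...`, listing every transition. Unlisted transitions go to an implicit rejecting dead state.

Keep the running count of `0`s modulo 3: each `0` advances along the cycle q0 → q1 → q2 → q0 while other symbols loop. Accept at q2.
        0   1  
>  q0   q1  q0 
   q1   q2  q1 
 * q2   q0  q2 
(> = start, * = accepting)

start=q0; accept=q2; q0-0>q1; q0-1>q0; q1-0>q2; q1-1>q1; q2-0>q0; q2-1>q2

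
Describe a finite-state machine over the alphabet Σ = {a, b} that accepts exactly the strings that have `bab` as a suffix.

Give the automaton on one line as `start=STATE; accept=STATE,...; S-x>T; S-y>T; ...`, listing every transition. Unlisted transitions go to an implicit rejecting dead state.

Let each state record the length of the longest suffix of the input read so far that is also a prefix of `bab`. q1 means the last symbol is `b`; q2 means the last 2 symbols are `ba`; q3 means the last 3 symbols are `bab`. Accept only at q3, where the string currently ends in `bab`.
        a   b  
>  q0   q0  q1 
   q1   q2  q1 
   q2   q0  q3 
 * q3   q2  q1 
(> = start, * = accepting)

start=q0; accept=q3; q0-a>q0; q0-b>q1; q1-a>q2; q1-b>q1; q2-a>q0; q2-b>q3; q3-a>q2; q3-b>q1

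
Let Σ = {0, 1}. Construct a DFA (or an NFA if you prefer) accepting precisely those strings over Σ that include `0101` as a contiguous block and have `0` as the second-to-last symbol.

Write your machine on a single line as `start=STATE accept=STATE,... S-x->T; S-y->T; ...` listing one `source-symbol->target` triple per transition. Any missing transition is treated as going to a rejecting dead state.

start=s0; accept=s4,s7; s0-0->s1; s0-1->s0; s1-0->s1; s1-1->s2; s2-0->s3; s2-1->s0; s3-0->s1; s3-1->s4; s4-0->s5; s4-1->s6; s5-0->s7; s5-1->s4; s6-0->s5; s6-1->s6; s7-0->s7; s7-1->s4

Build one automaton per condition and run them in lockstep. The first has 5 states tracking whether and how much of `0101` has been seen; the second has 7 states tracking the last 2 symbols read. A product state is a pair (one from each), accepting exactly when both do. Equivalent product states are then merged.
        0   1  
>  s0   s1  s0 
   s1   s1  s2 
   s2   s3  s0 
   s3   s1  s4 
 * s4   s5  s6 
   s5   s7  s4 
   s6   s5  s6 
 * s7   s7  s4 
(> = start, * = accepting)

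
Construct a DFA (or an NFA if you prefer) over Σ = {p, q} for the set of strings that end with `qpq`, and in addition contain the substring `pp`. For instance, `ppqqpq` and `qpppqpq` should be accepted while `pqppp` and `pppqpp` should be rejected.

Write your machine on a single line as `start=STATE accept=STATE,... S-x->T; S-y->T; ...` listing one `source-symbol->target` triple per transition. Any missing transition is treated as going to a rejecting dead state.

Handle the two conditions separately and then intersect. One (4 states) tracks how much of the suffix `qpq` has currently been matched; the other (3 states) tracks whether and how much of `pp` has been seen. Each combined state is a pair, one component from each; accept when both components accept. After merging equivalent states the machine shrinks.
With 6 states:
       p  q 
>  A   B  A 
   B   C  A 
   C   C  D 
   D   E  D 
   E   C  F 
 * F   E  D 
(> = start, * = accepting)

start=A; accept=F; A-p->B; A-q->A; B-p->C; B-q->A; C-p->C; C-q->D; D-p->E; D-q->D; E-p->C; E-q->F; F-p->E; F-q->D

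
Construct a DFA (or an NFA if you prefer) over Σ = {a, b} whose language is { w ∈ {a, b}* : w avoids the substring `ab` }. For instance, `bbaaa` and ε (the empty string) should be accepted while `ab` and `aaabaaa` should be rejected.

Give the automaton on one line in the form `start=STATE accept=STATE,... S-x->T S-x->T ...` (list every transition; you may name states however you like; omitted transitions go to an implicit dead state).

start=q0 accept=q0,q1 q0-a->q1 q0-b->q0 q1-a->q1 q1-b->q2 q2-a->q2 q2-b->q2

This is the complement of 'contains `ab`'. Use the same substring-matching states — q0 through q2 holding how much of `ab` has just been matched — but flip the accepting set: everything except the trap q2 accepts.
3 states suffice.
        a   b  
>* q0   q1  q0 
 * q1   q1  q2 
   q2   q2  q2 
(> = start, * = accepting)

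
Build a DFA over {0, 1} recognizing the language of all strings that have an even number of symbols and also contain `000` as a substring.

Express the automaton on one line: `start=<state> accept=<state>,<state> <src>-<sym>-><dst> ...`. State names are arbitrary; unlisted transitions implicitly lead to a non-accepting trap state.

Build one automaton per condition and run them in lockstep. The first has 2 states tracking the input length modulo 2; the second has 4 states tracking whether and how much of `000` has been seen. A product state is a pair (one from each), accepting exactly when both do.
With 8 states:
        0   1  
>  q0   q1  q2 
   q1   q3  q0 
   q2   q4  q0 
   q3   q5  q2 
   q4   q6  q2 
   q5   q7  q7 
   q6   q7  q0 
 * q7   q5  q5 
(> = start, * = accepting)

start=q0 accept=q7 q0-0->q1 q0-1->q2 q1-0->q3 q1-1->q0 q2-0->q4 q2-1->q0 q3-0->q5 q3-1->q2 q4-0->q6 q4-1->q2 q5-0->q7 q5-1->q7 q6-0->q7 q6-1->q0 q7-0->q5 q7-1->q5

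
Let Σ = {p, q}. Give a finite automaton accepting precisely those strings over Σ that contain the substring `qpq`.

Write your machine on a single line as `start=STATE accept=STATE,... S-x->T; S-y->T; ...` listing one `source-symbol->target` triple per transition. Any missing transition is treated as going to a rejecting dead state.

start=A; accept=D; A-p->A; A-q->B; B-p->C; B-q->B; C-p->A; C-q->D; D-p->D; D-q->D

States A..C record the length of the longest prefix of `qpq` that matches the current input suffix. Reaching D means `qpq` has been seen, and we stay there forever. Accept from D.
       p  q 
>  A   A  B 
   B   C  B 
   C   A  D 
 * D   D  D 
(> = start, * = accepting)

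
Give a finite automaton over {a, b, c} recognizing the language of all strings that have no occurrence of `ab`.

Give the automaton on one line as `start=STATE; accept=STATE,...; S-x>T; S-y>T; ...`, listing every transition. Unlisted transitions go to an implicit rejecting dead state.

start=q0; accept=q0,q1; q0-a>q1; q0-b>q0; q0-c>q0; q1-a>q1; q1-b>q2; q1-c>q0; q2-a>q2; q2-b>q2; q2-c>q2

Track partial matches of the forbidden pattern `ab`. State q2 is a dead state reached once `ab` has occurred; every other state accepts. q0 means no part of `ab` is currently matched.
A 3-state machine:
        a   b   c  
>* q0   q1  q0  q0 
 * q1   q1  q2  q0 
   q2   q2  q2  q2 
(> = start, * = accepting)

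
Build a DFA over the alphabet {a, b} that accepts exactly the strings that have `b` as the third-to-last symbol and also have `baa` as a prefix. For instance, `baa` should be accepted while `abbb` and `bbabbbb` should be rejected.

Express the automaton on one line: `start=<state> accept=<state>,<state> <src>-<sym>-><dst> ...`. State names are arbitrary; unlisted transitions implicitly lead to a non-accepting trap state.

start=q0 accept=q11,q20,q21,q22 q0-a->q1 q0-b->q2 q1-a->q3 q1-b->q4 q2-a->q5 q2-b->q6 q3-a->q7 q3-b->q8 q4-a->q9 q4-b->q10 q5-a->q11 q5-b->q12 q6-a->q13 q6-b->q14 q7-a->q7 q7-b->q8 q8-a->q9 q8-b->q10 q9-a->q15 q9-b->q12 q10-a->q13 q10-b->q14 q11-a->q16 q11-b->q17 q12-a->q9 q12-b->q10 q13-a->q15 q13-b->q12 q14-a->q13 q14-b->q14 q15-a->q7 q15-b->q8 q16-a->q16 q16-b->q17 q17-a->q18 q17-b->q19 q18-a->q11 q18-b->q20 q19-a->q21 q19-b->q22 q20-a->q18 q20-b->q19 q21-a->q11 q21-b->q20 q22-a->q21 q22-b->q22

Build one automaton per condition and run them in lockstep. The first has 15 states tracking the last 3 symbols read; the second has 5 states tracking whether the input so far still matches the prefix `baa`. A product state is a pair (one from each), accepting exactly when both do.
A 23-state machine:
          a    b  
>  q0     q1   q2 
   q1     q3   q4 
   q2     q5   q6 
   q3     q7   q8 
   q4     q9  q10 
   q5    q11  q12 
   q6    q13  q14 
   q7     q7   q8 
   q8     q9  q10 
   q9    q15  q12 
   q10   q13  q14 
 * q11   q16  q17 
   q12    q9  q10 
   q13   q15  q12 
   q14   q13  q14 
   q15    q7   q8 
   q16   q16  q17 
   q17   q18  q19 
   q18   q11  q20 
   q19   q21  q22 
 * q20   q18  q19 
 * q21   q11  q20 
 * q22   q21  q22 
(> = start, * = accepting)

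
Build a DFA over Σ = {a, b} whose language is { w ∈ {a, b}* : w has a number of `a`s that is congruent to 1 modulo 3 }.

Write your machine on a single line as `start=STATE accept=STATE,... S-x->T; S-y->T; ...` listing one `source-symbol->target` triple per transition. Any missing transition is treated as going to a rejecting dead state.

start=s0; accept=s1; s0-a->s1; s0-b->s0; s1-a->s2; s1-b->s1; s2-a->s0; s2-b->s2

Keep the running count of `a`s modulo 3: each `a` advances along the cycle s0 → s1 → s2 → s0 while other symbols loop. Accept at s1.
        a   b  
>  s0   s1  s0 
 * s1   s2  s1 
   s2   s0  s2 
(> = start, * = accepting)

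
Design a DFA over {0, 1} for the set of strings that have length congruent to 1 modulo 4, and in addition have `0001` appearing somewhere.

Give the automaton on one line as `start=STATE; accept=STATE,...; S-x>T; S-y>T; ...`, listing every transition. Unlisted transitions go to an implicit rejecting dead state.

Run two small machines in parallel and take their product. The first has 4 states tracking the input length modulo 4; the second has 5 states tracking whether and how much of `0001` has been seen. A product state is a pair (one from each), accepting exactly when both do.
20 states suffice.
          0    1  
>  q0     q1   q2 
   q1     q3   q4 
   q2     q5   q4 
   q3     q6   q7 
   q4     q8   q7 
   q5     q9   q7 
   q6    q10  q11 
   q7    q12   q0 
   q8    q13   q0 
   q9    q10   q0 
   q10   q14  q15 
   q11   q15  q15 
   q12   q16   q2 
   q13   q14   q2 
   q14   q17  q18 
 * q15   q18  q18 
   q16   q17   q4 
   q17    q6  q19 
   q18   q19  q19 
   q19   q11  q11 
(> = start, * = accepting)

start=q0; accept=q15; q0-0>q1; q0-1>q2; q1-0>q3; q1-1>q4; q2-0>q5; q2-1>q4; q3-0>q6; q3-1>q7; q4-0>q8; q4-1>q7; q5-0>q9; q5-1>q7; q6-0>q10; q6-1>q11; q7-0>q12; q7-1>q0; q8-0>q13; q8-1>q0; q9-0>q10; q9-1>q0; q10-0>q14; q10-1>q15; q11-0>q15; q11-1>q15; q12-0>q16; q12-1>q2; q13-0>q14; q13-1>q2; q14-0>q17; q14-1>q18; q15-0>q18; q15-1>q18; q16-0>q17; q16-1>q4; q17-0>q6; q17-1>q19; q18-0>q19; q18-1>q19; q19-0>q11; q19-1>q11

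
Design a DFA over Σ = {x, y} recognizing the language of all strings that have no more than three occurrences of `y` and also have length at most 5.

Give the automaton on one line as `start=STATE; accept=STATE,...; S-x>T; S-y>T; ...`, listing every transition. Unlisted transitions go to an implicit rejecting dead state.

Run two small machines in parallel and take their product. The first has 5 states tracking the count of `y`s, saturating at 4; the second has 7 states tracking the input length, saturating at 6. A product state is a pair (one from each), accepting exactly when both do. After merging equivalent states the machine shrinks.
With 13 states:
          x    y  
>* S0     S1   S2 
 * S1     S3   S4 
 * S2     S4   S5 
 * S3     S6   S6 
 * S4     S6   S7 
 * S5     S7   S8 
 * S6     S9   S9 
 * S7     S9  S10 
 * S8    S10  S11 
 * S9    S12  S12 
 * S10   S12  S11 
   S11   S11  S11 
 * S12   S11  S11 
(> = start, * = accepting)

start=S0; accept=S0,S1,S2,S3,S4,S5,S6,S7,S8,S9,S10,S12; S0-x>S1; S0-y>S2; S1-x>S3; S1-y>S4; S2-x>S4; S2-y>S5; S3-x>S6; S3-y>S6; S4-x>S6; S4-y>S7; S5-x>S7; S5-y>S8; S6-x>S9; S6-y>S9; S7-x>S9; S7-y>S10; S8-x>S10; S8-y>S11; S9-x>S12; S9-y>S12; S10-x>S12; S10-y>S11; S11-x>S11; S11-y>S11; S12-x>S11; S12-y>S11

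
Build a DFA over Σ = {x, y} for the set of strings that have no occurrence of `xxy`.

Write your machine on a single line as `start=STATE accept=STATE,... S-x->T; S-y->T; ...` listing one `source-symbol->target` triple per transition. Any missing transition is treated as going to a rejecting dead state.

start=s0; accept=s0,s1,s2; s0-x->s1; s0-y->s0; s1-x->s2; s1-y->s0; s2-x->s2; s2-y->s3; s3-x->s3; s3-y->s3

Track partial matches of the forbidden pattern `xxy`. State s3 is a dead state reached once `xxy` has occurred; every other state accepts. s0 means no part of `xxy` is currently matched.
        x   y  
>* s0   s1  s0 
 * s1   s2  s0 
 * s2   s2  s3 
   s3   s3  s3 
(> = start, * = accepting)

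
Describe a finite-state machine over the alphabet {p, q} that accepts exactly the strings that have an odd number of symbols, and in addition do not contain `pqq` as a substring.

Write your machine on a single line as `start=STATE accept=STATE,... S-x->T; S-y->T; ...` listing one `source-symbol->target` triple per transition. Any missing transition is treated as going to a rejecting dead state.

Run two small machines in parallel and take their product. One (2 states) tracks the input length modulo 2; the other (4 states) tracks partial matches of the forbidden pattern `pqq`. Each combined state is a pair, one component from each; accept when both components accept. Minimizing collapses redundant product states.
A 7-state machine:
        p   q  
>  s0   s1  s2 
 * s1   s3  s4 
 * s2   s3  s0 
   s3   s1  s5 
   s4   s1  s6 
 * s5   s3  s6 
   s6   s6  s6 
(> = start, * = accepting)

start=s0; accept=s1,s2,s5; s0-p->s1; s0-q->s2; s1-p->s3; s1-q->s4; s2-p->s3; s2-q->s0; s3-p->s1; s3-q->s5; s4-p->s1; s4-q->s6; s5-p->s3; s5-q->s6; s6-p->s6; s6-q->s6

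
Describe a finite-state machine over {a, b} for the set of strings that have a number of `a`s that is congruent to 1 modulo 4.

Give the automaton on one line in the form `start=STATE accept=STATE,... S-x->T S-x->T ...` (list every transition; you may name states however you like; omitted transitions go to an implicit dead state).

Keep the running count of `a`s modulo 4: each `a` advances along the cycle q0 → q1 → q2 → q3 → q0 while other symbols loop. Accept at q1.
        a   b  
>  q0   q1  q0 
 * q1   q2  q1 
   q2   q3  q2 
   q3   q0  q3 
(> = start, * = accepting)

start=q0 accept=q1 q0-a->q1 q0-b->q0 q1-a->q2 q1-b->q1 q2-a->q3 q2-b->q2 q3-a->q0 q3-b->q3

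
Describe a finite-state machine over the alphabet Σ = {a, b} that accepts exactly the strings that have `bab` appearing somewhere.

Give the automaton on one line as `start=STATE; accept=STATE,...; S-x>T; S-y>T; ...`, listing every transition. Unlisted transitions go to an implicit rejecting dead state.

States q0..q2 record the length of the longest prefix of `bab` that matches the current input suffix. Reaching q3 means `bab` has been seen, and we stay there forever. Accept from q3.
A 4-state machine:
        a   b  
>  q0   q0  q1 
   q1   q2  q1 
   q2   q0  q3 
 * q3   q3  q3 
(> = start, * = accepting)

start=q0; accept=q3; q0-a>q0; q0-b>q1; q1-a>q2; q1-b>q1; q2-a>q0; q2-b>q3; q3-a>q3; q3-b>q3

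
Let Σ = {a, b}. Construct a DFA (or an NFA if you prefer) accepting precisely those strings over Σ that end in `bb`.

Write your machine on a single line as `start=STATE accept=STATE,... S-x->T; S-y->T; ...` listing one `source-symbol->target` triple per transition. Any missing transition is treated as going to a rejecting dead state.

Let each state record the length of the longest suffix of the input read so far that is also a prefix of `bb`. s1 means the last symbol is `b`; s2 means the last 2 symbols are `bb`. Accept only at s2, where the string currently ends in `bb`.
3 states suffice.
        a   b  
>  s0   s0  s1 
   s1   s0  s2 
 * s2   s0  s2 
(> = start, * = accepting)

start=s0; accept=s2; s0-a->s0; s0-b->s1; s1-a->s0; s1-b->s2; s2-a->s0; s2-b->s2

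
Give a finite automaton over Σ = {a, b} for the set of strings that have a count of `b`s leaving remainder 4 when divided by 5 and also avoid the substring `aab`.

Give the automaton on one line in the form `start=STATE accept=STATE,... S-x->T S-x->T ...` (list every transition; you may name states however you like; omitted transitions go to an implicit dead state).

start=q0 accept=q9,q10,q11 q0-a->q1 q0-b->q2 q1-a->q3 q1-b->q2 q2-a->q4 q2-b->q5 q3-a->q3 q3-b->q3 q4-a->q3 q4-b->q5 q5-a->q6 q5-b->q7 q6-a->q3 q6-b->q7 q7-a->q8 q7-b->q9 q8-a->q3 q8-b->q9 q9-a->q10 q9-b->q0 q10-a->q11 q10-b->q0 q11-a->q11 q11-b->q3

Build one automaton per condition and run them in lockstep. The first has 5 states tracking the count of `b`s modulo 5; the second has 4 states tracking partial matches of the forbidden pattern `aab`. A product state is a pair (one from each), accepting exactly when both do. Minimizing collapses redundant product states.
          a    b  
>  q0     q1   q2 
   q1     q3   q2 
   q2     q4   q5 
   q3     q3   q3 
   q4     q3   q5 
   q5     q6   q7 
   q6     q3   q7 
   q7     q8   q9 
   q8     q3   q9 
 * q9    q10   q0 
 * q10   q11   q0 
 * q11   q11   q3 
(> = start, * = accepting)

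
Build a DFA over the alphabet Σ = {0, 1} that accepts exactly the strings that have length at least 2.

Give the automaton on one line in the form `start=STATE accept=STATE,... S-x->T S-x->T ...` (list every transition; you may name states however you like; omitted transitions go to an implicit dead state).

start=S0 accept=S2,S3 S0-0->S1 S0-1->S1 S1-0->S2 S1-1->S2 S2-0->S3 S2-1->S3 S3-0->S3 S3-1->S3

Count input length up to 3: every symbol moves from S0 toward S3, which means 'more than 2' and absorbs. Accept from {S2, S3}.
4 states suffice.
        0   1  
>  S0   S1  S1 
   S1   S2  S2 
 * S2   S3  S3 
 * S3   S3  S3 
(> = start, * = accepting)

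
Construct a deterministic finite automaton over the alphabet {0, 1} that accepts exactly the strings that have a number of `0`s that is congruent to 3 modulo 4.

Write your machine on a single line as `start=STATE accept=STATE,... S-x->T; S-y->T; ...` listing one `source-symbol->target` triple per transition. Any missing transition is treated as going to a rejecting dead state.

The only thing that matters is how many `0`s have appeared, reduced mod 4. Use one state per residue: q0 for 0, …, q3 for 3. Reading `0` moves to the next residue; anything else stays put. q3 is accepting.
4 states suffice.
        0   1  
>  q0   q1  q0 
   q1   q2  q1 
   q2   q3  q2 
 * q3   q0  q3 
(> = start, * = accepting)

start=q0; accept=q3; q0-0->q1; q0-1->q0; q1-0->q2; q1-1->q1; q2-0->q3; q2-1->q2; q3-0->q0; q3-1->q3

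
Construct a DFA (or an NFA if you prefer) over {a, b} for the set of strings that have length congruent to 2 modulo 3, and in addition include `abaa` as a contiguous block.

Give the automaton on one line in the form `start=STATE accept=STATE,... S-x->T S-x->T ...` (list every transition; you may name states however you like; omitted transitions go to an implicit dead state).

start=q0 accept=q13 q0-a->q1 q0-b->q2 q1-a->q3 q1-b->q4 q2-a->q3 q2-b->q5 q3-a->q6 q3-b->q7 q4-a->q8 q4-b->q0 q5-a->q6 q5-b->q0 q6-a->q1 q6-b->q9 q7-a->q10 q7-b->q2 q8-a->q11 q8-b->q9 q9-a->q12 q9-b->q5 q10-a->q13 q10-b->q4 q11-a->q13 q11-b->q13 q12-a->q14 q12-b->q7 q13-a->q14 q13-b->q14 q14-a->q11 q14-b->q11

Build one automaton per condition and run them in lockstep. The first has 3 states tracking the input length modulo 3; the second has 5 states tracking whether and how much of `abaa` has been seen. A product state is a pair (one from each), accepting exactly when both do.
15 states suffice.
          a    b  
>  q0     q1   q2 
   q1     q3   q4 
   q2     q3   q5 
   q3     q6   q7 
   q4     q8   q0 
   q5     q6   q0 
   q6     q1   q9 
   q7    q10   q2 
   q8    q11   q9 
   q9    q12   q5 
   q10   q13   q4 
   q11   q13  q13 
   q12   q14   q7 
 * q13   q14  q14 
   q14   q11  q11 
(> = start, * = accepting)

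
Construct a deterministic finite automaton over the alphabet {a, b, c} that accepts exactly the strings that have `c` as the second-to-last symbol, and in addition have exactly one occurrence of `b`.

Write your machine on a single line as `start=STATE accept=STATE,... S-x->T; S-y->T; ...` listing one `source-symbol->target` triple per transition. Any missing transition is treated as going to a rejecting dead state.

start=S0; accept=S5,S6; S0-a->S0; S0-b->S1; S0-c->S2; S1-a->S1; S1-b->S3; S1-c->S4; S2-a->S0; S2-b->S5; S2-c->S2; S3-a->S3; S3-b->S3; S3-c->S3; S4-a->S5; S4-b->S3; S4-c->S6; S5-a->S1; S5-b->S3; S5-c->S4; S6-a->S5; S6-b->S3; S6-c->S6

Run two small machines in parallel and take their product. The first has 13 states tracking the last 2 symbols read; the second has 3 states tracking the count of `b`s, saturating at 2. A product state is a pair (one from each), accepting exactly when both do. Minimizing collapses redundant product states.
A 7-state machine:
        a   b   c  
>  S0   S0  S1  S2 
   S1   S1  S3  S4 
   S2   S0  S5  S2 
   S3   S3  S3  S3 
   S4   S5  S3  S6 
 * S5   S1  S3  S4 
 * S6   S5  S3  S6 
(> = start, * = accepting)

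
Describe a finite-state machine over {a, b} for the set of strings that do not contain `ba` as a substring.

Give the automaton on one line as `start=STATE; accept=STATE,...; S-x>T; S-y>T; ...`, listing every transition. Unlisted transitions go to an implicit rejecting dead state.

This is the complement of 'contains `ba`'. Use the same substring-matching states — q0 through q2 holding how much of `ba` has just been matched — but flip the accepting set: everything except the trap q2 accepts.
        a   b  
>* q0   q0  q1 
 * q1   q2  q1 
   q2   q2  q2 
(> = start, * = accepting)

start=q0; accept=q0,q1; q0-a>q0; q0-b>q1; q1-a>q2; q1-b>q1; q2-a>q2; q2-b>q2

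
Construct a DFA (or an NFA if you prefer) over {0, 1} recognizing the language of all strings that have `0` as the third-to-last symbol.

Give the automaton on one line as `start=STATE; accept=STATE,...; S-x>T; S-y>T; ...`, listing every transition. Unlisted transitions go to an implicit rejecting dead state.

start=q0; accept=q7,q8,q9,q10; q0-0>q1; q0-1>q2; q1-0>q3; q1-1>q4; q2-0>q5; q2-1>q6; q3-0>q7; q3-1>q8; q4-0>q9; q4-1>q10; q5-0>q11; q5-1>q12; q6-0>q13; q6-1>q14; q7-0>q7; q7-1>q8; q8-0>q9; q8-1>q10; q9-0>q11; q9-1>q12; q10-0>q13; q10-1>q14; q11-0>q7; q11-1>q8; q12-0>q9; q12-1>q10; q13-0>q11; q13-1>q12; q14-0>q13; q14-1>q14

A DFA must remember the last 3 symbols (since which symbol is third-to-last isn't known until the input ends). Use one state per possible window of the last ≤3 symbols; accept from those whose window starts with `0`.
With 15 states:
          0    1  
>  q0     q1   q2 
   q1     q3   q4 
   q2     q5   q6 
   q3     q7   q8 
   q4     q9  q10 
   q5    q11  q12 
   q6    q13  q14 
 * q7     q7   q8 
 * q8     q9  q10 
 * q9    q11  q12 
 * q10   q13  q14 
   q11    q7   q8 
   q12    q9  q10 
   q13   q11  q12 
   q14   q13  q14 
(> = start, * = accepting)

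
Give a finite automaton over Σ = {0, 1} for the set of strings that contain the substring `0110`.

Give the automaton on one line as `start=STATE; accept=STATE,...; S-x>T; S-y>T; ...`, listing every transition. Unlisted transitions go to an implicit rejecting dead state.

Track how much of `0110` has been matched so far: state S0 is no progress, S4 is the absorbing accept state reached once `0110` has occurred. Intermediate states record partial matches; on a mismatch, fall back to the longest reusable overlap.
With 5 states:
        0   1  
>  S0   S1  S0 
   S1   S1  S2 
   S2   S1  S3 
   S3   S4  S0 
 * S4   S4  S4 
(> = start, * = accepting)

start=S0; accept=S4; S0-0>S1; S0-1>S0; S1-0>S1; S1-1>S2; S2-0>S1; S2-1>S3; S3-0>S4; S3-1>S0; S4-0>S4; S4-1>S4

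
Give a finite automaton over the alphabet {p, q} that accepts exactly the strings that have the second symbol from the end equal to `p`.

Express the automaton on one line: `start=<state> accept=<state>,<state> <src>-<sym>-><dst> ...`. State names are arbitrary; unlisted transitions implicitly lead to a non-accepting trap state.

A DFA must remember the last 2 symbols (since which symbol is second-to-last isn't known until the input ends). Use one state per possible window of the last ≤2 symbols; accept from those whose window starts with `p`.
With 7 states:
        p   q  
>  S0   S1  S2 
   S1   S3  S4 
   S2   S5  S6 
 * S3   S3  S4 
 * S4   S5  S6 
   S5   S3  S4 
   S6   S5  S6 
(> = start, * = accepting)

start=S0 accept=S3,S4 S0-p->S1 S0-q->S2 S1-p->S3 S1-q->S4 S2-p->S5 S2-q->S6 S3-p->S3 S3-q->S4 S4-p->S5 S4-q->S6 S5-p->S3 S5-q->S4 S6-p->S5 S6-q->S6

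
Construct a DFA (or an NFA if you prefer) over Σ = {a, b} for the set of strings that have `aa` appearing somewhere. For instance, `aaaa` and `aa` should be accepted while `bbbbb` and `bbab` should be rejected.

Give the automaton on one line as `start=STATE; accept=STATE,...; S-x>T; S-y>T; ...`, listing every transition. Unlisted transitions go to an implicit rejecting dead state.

start=s0; accept=s2; s0-a>s1; s0-b>s0; s1-a>s2; s1-b>s0; s2-a>s2; s2-b>s2

States s0..s1 record the length of the longest prefix of `aa` that matches the current input suffix. Reaching s2 means `aa` has been seen, and we stay there forever. Accept from s2.
A 3-state machine:
        a   b  
>  s0   s1  s0 
   s1   s2  s0 
 * s2   s2  s2 
(> = start, * = accepting)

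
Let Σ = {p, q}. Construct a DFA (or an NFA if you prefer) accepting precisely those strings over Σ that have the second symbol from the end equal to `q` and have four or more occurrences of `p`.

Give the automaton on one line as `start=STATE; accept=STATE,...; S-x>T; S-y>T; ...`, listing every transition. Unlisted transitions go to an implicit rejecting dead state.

start=A; accept=R,U,V,W; A-p>B; A-q>C; B-p>D; B-q>E; C-p>F; C-q>G; D-p>H; D-q>I; E-p>J; E-q>K; F-p>D; F-q>E; G-p>F; G-q>G; H-p>L; H-q>M; I-p>N; I-q>O; J-p>H; J-q>I; K-p>J; K-q>K; L-p>P; L-q>Q; M-p>R; M-q>S; N-p>L; N-q>M; O-p>N; O-q>O; P-p>P; P-q>T; Q-p>U; Q-q>V; R-p>P; R-q>Q; S-p>R; S-q>S; T-p>U; T-q>W; U-p>P; U-q>T; V-p>U; V-q>V; W-p>U; W-q>W

Handle the two conditions separately and then intersect. One (7 states) tracks the last 2 symbols read; the other (6 states) tracks the count of `p`s, saturating at 5. Each combined state is a pair, one component from each; accept when both components accept.
A 23-state machine:
       p  q 
>  A   B  C 
   B   D  E 
   C   F  G 
   D   H  I 
   E   J  K 
   F   D  E 
   G   F  G 
   H   L  M 
   I   N  O 
   J   H  I 
   K   J  K 
   L   P  Q 
   M   R  S 
   N   L  M 
   O   N  O 
   P   P  T 
   Q   U  V 
 * R   P  Q 
   S   R  S 
   T   U  W 
 * U   P  T 
 * V   U  V 
 * W   U  W 
(> = start, * = accepting)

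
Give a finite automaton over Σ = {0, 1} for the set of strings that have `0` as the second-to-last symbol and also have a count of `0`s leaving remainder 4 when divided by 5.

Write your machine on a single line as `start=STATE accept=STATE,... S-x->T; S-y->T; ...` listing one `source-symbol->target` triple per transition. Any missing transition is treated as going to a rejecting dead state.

Build one automaton per condition and run them in lockstep. The first has 7 states tracking the last 2 symbols read; the second has 5 states tracking the count of `0`s modulo 5. A product state is a pair (one from each), accepting exactly when both do. After merging equivalent states the machine shrinks.
9 states suffice.
       0  1 
>  A   B  A 
   B   C  B 
   C   D  C 
   D   E  F 
 * E   A  G 
   F   H  F 
 * G   A  I 
   H   A  G 
   I   A  I 
(> = start, * = accepting)

start=A; accept=E,G; A-0->B; A-1->A; B-0->C; B-1->B; C-0->D; C-1->C; D-0->E; D-1->F; E-0->A; E-1->G; F-0->H; F-1->F; G-0->A; G-1->I; H-0->A; H-1->G; I-0->A; I-1->I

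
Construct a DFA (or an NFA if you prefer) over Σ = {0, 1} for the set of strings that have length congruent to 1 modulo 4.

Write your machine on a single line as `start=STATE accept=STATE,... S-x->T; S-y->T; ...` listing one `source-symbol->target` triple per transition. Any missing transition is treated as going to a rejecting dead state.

start=q0; accept=q1; q0-0->q1; q0-1->q1; q1-0->q2; q1-1->q2; q2-0->q3; q2-1->q3; q3-0->q0; q3-1->q0

Only the length mod 4 matters, so use a 4-cycle: from any state, every input symbol moves to the next state, wrapping q3 back to q0. Mark q1 accepting.
A 4-state machine:
        0   1  
>  q0   q1  q1 
 * q1   q2  q2 
   q2   q3  q3 
   q3   q0  q0 
(> = start, * = accepting)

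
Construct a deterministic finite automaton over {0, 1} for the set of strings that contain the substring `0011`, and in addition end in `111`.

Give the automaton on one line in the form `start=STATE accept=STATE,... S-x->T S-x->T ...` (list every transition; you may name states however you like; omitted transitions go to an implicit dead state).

start=A accept=J A-0->B A-1->C B-0->D B-1->C C-0->B C-1->E D-0->D D-1->F E-0->B E-1->G F-0->B F-1->H G-0->B G-1->G H-0->I H-1->J I-0->I I-1->K J-0->I J-1->J K-0->I K-1->H

Run two small machines in parallel and take their product. The first has 5 states tracking whether and how much of `0011` has been seen; the second has 4 states tracking how much of the suffix `111` has currently been matched. A product state is a pair (one from each), accepting exactly when both do.
       0  1 
>  A   B  C 
   B   D  C 
   C   B  E 
   D   D  F 
   E   B  G 
   F   B  H 
   G   B  G 
   H   I  J 
   I   I  K 
 * J   I  J 
   K   I  H 
(> = start, * = accepting)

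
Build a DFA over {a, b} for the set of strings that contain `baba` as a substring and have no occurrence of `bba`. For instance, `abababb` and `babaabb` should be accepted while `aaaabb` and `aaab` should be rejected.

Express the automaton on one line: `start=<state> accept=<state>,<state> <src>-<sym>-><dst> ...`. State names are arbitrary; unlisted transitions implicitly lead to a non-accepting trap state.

start=S0 accept=S6,S9,S12 S0-a->S0 S0-b->S1 S1-a->S2 S1-b->S3 S2-a->S0 S2-b->S4 S3-a->S5 S3-b->S3 S4-a->S6 S4-b->S3 S5-a->S7 S5-b->S8 S6-a->S6 S6-b->S9 S7-a->S7 S7-b->S10 S8-a->S11 S8-b->S10 S9-a->S6 S9-b->S12 S10-a->S5 S10-b->S10 S11-a->S11 S11-b->S11 S12-a->S11 S12-b->S12

Build one automaton per condition and run them in lockstep. One (5 states) tracks whether and how much of `baba` has been seen; the other (4 states) tracks partial matches of the forbidden pattern `bba`. Each combined state is a pair, one component from each; accept when both components accept.
          a    b  
>  S0     S0   S1 
   S1     S2   S3 
   S2     S0   S4 
   S3     S5   S3 
   S4     S6   S3 
   S5     S7   S8 
 * S6     S6   S9 
   S7     S7  S10 
   S8    S11  S10 
 * S9     S6  S12 
   S10    S5  S10 
   S11   S11  S11 
 * S12   S11  S12 
(> = start, * = accepting)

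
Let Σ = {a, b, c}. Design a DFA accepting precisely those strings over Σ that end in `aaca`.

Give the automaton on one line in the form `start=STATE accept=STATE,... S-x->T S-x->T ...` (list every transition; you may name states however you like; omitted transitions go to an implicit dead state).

start=q0 accept=q4 q0-a->q1 q0-b->q0 q0-c->q0 q1-a->q2 q1-b->q0 q1-c->q0 q2-a->q2 q2-b->q0 q2-c->q3 q3-a->q4 q3-b->q0 q3-c->q0 q4-a->q2 q4-b->q0 q4-c->q0

Remember how much of `aaca` the current input suffix matches. State q0 means no match yet; q1 means the last symbol is `a`; q2 means the last 2 symbols are `aa`; q3 means the last 3 symbols are `aac`; q4 means the last 4 symbols are `aaca`. Only q4 accepts. On a mismatch, fall back to the longest proper suffix that is still a prefix of `aaca`.
With 5 states:
        a   b   c  
>  q0   q1  q0  q0 
   q1   q2  q0  q0 
   q2   q2  q0  q3 
   q3   q4  q0  q0 
 * q4   q2  q0  q0 
(> = start, * = accepting)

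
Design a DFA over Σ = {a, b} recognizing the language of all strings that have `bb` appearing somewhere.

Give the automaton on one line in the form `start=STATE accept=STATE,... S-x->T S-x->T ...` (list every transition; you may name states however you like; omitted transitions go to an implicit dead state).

start=q0 accept=q2 q0-a->q0 q0-b->q1 q1-a->q0 q1-b->q2 q2-a->q2 q2-b->q2

Track how much of `bb` has been matched so far: state q0 is no progress, q2 is the absorbing accept state reached once `bb` has occurred. Intermediate states record partial matches; on a mismatch, fall back to the longest reusable overlap.
3 states suffice.
        a   b  
>  q0   q0  q1 
   q1   q0  q2 
 * q2   q2  q2 
(> = start, * = accepting)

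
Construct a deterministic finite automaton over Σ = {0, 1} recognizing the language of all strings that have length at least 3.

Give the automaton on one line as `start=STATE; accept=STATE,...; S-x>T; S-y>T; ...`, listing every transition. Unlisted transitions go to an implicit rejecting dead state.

We only need to distinguish lengths 0, 1, …, 3, and '>3'. Chain A → B → C → D → E on every symbol, with E looping. Accepting states: {D, E}.
5 states suffice.
       0  1 
>  A   B  B 
   B   C  C 
   C   D  D 
 * D   E  E 
 * E   E  E 
(> = start, * = accepting)

start=A; accept=D,E; A-0>B; A-1>B; B-0>C; B-1>C; C-0>D; C-1>D; D-0>E; D-1>E; E-0>E; E-1>E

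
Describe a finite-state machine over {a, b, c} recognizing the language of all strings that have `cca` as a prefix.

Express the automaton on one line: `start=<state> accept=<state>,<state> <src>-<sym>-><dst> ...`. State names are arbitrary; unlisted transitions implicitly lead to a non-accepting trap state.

start=S0 accept=S3 S0-a->S4 S0-b->S4 S0-c->S1 S1-a->S4 S1-b->S4 S1-c->S2 S2-a->S3 S2-b->S4 S2-c->S4 S3-a->S3 S3-b->S3 S3-c->S3 S4-a->S4 S4-b->S4 S4-c->S4

Walk along `cca` while the input agrees: from S0 take `c` to S1, and so on. Any deviation drops to the rejecting sink S4. Once S3 is reached the prefix is confirmed and every continuation is accepted.
        a   b   c  
>  S0   S4  S4  S1 
   S1   S4  S4  S2 
   S2   S3  S4  S4 
 * S3   S3  S3  S3 
   S4   S4  S4  S4 
(> = start, * = accepting)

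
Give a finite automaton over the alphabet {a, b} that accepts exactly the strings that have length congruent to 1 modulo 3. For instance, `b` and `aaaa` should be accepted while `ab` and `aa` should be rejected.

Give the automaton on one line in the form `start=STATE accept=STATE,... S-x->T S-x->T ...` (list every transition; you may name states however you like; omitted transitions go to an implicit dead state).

Only the length mod 3 matters, so use a 3-cycle: from any state, every input symbol moves to the next state, wrapping S2 back to S0. Mark S1 accepting.
With 3 states:
        a   b  
>  S0   S1  S1 
 * S1   S2  S2 
   S2   S0  S0 
(> = start, * = accepting)

start=S0 accept=S1 S0-a->S1 S0-b->S1 S1-a->S2 S1-b->S2 S2-a->S0 S2-b->S0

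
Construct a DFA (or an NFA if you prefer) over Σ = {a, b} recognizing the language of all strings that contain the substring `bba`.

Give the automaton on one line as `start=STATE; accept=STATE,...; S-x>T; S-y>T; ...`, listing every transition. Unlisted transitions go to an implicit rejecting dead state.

States q0..q2 record the length of the longest prefix of `bba` that matches the current input suffix. Reaching q3 means `bba` has been seen, and we stay there forever. Accept from q3.
With 4 states:
        a   b  
>  q0   q0  q1 
   q1   q0  q2 
   q2   q3  q2 
 * q3   q3  q3 
(> = start, * = accepting)

start=q0; accept=q3; q0-a>q0; q0-b>q1; q1-a>q0; q1-b>q2; q2-a>q3; q2-b>q2; q3-a>q3; q3-b>q3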